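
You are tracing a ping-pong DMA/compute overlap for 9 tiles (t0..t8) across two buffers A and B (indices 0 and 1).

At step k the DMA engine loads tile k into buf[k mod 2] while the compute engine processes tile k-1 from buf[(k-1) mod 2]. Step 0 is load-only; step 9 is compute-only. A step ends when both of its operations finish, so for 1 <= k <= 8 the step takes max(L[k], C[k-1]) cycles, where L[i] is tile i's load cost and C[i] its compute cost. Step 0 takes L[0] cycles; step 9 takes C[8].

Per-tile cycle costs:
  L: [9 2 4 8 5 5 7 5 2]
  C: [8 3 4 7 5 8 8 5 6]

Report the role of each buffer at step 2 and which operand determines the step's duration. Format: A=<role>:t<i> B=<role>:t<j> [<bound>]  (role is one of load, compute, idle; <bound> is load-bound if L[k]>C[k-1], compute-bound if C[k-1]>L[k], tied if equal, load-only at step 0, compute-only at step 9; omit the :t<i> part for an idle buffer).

  0. 9=9c; end=9; A:t0 B:-
  1. max(2,8)=8c; end=17; A:t0 B:t1
  2. max(4,3)=4c; end=21; A:t2 B:t1
  3. max(8,4)=8c; end=29; A:t2 B:t3
  4. max(5,7)=7c; end=36; A:t4 B:t3
  5. max(5,5)=5c; end=41; A:t4 B:t5
  6. max(7,8)=8c; end=49; A:t6 B:t5
  7. max(5,8)=8c; end=57; A:t6 B:t7
  8. max(2,5)=5c; end=62; A:t8 B:t7
  9. 6=6c; end=68; A:t8 B:t7

step 2: A=load:t2 B=compute:t1 [load-bound]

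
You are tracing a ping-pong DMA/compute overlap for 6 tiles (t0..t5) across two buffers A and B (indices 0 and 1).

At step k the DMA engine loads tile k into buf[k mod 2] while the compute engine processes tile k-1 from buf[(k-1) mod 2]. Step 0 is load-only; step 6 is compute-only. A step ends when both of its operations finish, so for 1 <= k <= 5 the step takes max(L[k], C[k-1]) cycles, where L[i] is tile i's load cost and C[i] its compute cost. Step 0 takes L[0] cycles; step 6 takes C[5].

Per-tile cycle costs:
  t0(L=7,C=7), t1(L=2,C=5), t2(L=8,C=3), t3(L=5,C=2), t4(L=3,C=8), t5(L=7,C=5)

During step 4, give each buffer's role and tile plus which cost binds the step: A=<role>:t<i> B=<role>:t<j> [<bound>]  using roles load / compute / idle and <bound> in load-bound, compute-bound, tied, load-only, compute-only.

[0] DMA t0→A (7c) ∥ CU idle ⇒ 7c, clock 7
[1] DMA t1→B (2c) ∥ CU A:t0 (7c) ⇒ 7c, clock 14
[2] DMA t2→A (8c) ∥ CU B:t1 (5c) ⇒ 8c, clock 22
[3] DMA t3→B (5c) ∥ CU A:t2 (3c) ⇒ 5c, clock 27
[4] DMA t4→A (3c) ∥ CU B:t3 (2c) ⇒ 3c, clock 30
[5] DMA t5→B (7c) ∥ CU A:t4 (8c) ⇒ 8c, clock 38
[6] DMA idle ∥ CU B:t5 (5c) ⇒ 5c, clock 43

step 4: A=load:t4 B=compute:t3 [load-bound]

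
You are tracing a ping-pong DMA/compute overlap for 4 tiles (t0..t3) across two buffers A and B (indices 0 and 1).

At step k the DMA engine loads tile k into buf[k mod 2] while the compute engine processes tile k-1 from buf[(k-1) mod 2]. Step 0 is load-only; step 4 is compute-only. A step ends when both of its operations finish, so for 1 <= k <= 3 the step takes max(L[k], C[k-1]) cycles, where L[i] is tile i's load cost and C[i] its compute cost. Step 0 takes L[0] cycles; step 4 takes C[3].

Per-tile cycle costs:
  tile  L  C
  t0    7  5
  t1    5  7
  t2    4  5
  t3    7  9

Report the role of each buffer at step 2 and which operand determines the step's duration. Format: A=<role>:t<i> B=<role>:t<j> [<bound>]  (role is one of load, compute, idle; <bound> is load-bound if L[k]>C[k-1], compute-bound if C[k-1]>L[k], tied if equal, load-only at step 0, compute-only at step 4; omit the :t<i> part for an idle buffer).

k=0 load=t0/7c comp=- wait=7 total=7
k=1 load=t1/5c comp=t0/5c wait=5 total=12
k=2 load=t2/4c comp=t1/7c wait=7 total=19
k=3 load=t3/7c comp=t2/5c wait=7 total=26
k=4 load=- comp=t3/9c wait=9 total=35

step 2: A=load:t2 B=compute:t1 [compute-bound]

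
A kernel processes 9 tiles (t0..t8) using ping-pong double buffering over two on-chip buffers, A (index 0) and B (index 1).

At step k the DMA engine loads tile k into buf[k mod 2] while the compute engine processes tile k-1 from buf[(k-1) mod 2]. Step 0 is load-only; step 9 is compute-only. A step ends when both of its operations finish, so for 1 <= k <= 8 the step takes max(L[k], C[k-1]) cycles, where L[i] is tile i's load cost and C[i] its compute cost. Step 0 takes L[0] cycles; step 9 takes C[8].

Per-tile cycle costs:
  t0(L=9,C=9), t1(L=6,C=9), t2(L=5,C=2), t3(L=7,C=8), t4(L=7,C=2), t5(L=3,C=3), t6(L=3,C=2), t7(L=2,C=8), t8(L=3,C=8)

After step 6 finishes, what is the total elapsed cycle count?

  0. 9=9c; end=9; A:t0 B:-
  1. max(6,9)=9c; end=18; A:t0 B:t1
  2. max(5,9)=9c; end=27; A:t2 B:t1
  3. max(7,2)=7c; end=34; A:t2 B:t3
  4. max(7,8)=8c; end=42; A:t4 B:t3
  5. max(3,2)=3c; end=45; A:t4 B:t5
  6. max(3,3)=3c; end=48; A:t6 B:t5
  7. max(2,2)=2c; end=50; A:t6 B:t7
  8. max(3,8)=8c; end=58; A:t8 B:t7
  9. 8=8c; end=66; A:t8 B:t7

end_cycle[6] = 48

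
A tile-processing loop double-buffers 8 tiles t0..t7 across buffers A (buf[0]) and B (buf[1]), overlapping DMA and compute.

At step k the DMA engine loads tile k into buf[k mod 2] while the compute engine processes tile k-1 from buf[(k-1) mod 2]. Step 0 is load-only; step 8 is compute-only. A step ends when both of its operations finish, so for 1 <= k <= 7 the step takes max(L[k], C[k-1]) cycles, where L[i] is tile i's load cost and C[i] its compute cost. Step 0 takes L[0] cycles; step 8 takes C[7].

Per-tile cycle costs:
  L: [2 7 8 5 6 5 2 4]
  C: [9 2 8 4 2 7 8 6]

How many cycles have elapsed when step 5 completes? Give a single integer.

[0] DMA t0→A (2c) ∥ CU idle ⇒ 2c, clock 2
[1] DMA t1→B (7c) ∥ CU A:t0 (9c) ⇒ 9c, clock 11
[2] DMA t2→A (8c) ∥ CU B:t1 (2c) ⇒ 8c, clock 19
[3] DMA t3→B (5c) ∥ CU A:t2 (8c) ⇒ 8c, clock 27
[4] DMA t4→A (6c) ∥ CU B:t3 (4c) ⇒ 6c, clock 33
[5] DMA t5→B (5c) ∥ CU A:t4 (2c) ⇒ 5c, clock 38
[6] DMA t6→A (2c) ∥ CU B:t5 (7c) ⇒ 7c, clock 45
[7] DMA t7→B (4c) ∥ CU A:t6 (8c) ⇒ 8c, clock 53
[8] DMA idle ∥ CU B:t7 (6c) ⇒ 6c, clock 59

end_cycle[5] = 38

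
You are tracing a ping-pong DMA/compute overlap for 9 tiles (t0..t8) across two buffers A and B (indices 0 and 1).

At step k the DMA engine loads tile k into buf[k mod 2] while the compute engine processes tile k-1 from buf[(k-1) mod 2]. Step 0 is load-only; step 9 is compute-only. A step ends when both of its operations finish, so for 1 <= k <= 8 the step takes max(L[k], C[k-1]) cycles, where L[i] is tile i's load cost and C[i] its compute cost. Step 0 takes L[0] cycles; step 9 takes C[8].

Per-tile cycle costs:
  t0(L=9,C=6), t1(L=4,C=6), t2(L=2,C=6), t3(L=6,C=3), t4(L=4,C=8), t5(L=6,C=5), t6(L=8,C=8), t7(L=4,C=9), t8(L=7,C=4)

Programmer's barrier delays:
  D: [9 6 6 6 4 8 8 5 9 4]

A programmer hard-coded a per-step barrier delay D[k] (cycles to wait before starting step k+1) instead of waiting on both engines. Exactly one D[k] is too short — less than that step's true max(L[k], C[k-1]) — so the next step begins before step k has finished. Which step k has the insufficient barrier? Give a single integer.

hazard at step 7

k=0 barrier L[0]=9→9c, D[0]=9 ok
k=1 barrier max(L[1]=4,C[0]=6)→6c, D[1]=6 ok
k=2 barrier max(L[2]=2,C[1]=6)→6c, D[2]=6 ok
k=3 barrier max(L[3]=6,C[2]=6)→6c, D[3]=6 ok
k=4 barrier max(L[4]=4,C[3]=3)→4c, D[4]=4 ok
k=5 barrier max(L[5]=6,C[4]=8)→8c, D[5]=8 ok
k=6 barrier max(L[6]=8,C[5]=5)→8c, D[6]=8 ok
k=7 barrier max(L[7]=4,C[6]=8)→8c, D[7]=5 SHORT
k=8 barrier max(L[8]=7,C[7]=9)→9c, D[8]=9 ok
k=9 barrier C[8]=4→4c, D[9]=4 ok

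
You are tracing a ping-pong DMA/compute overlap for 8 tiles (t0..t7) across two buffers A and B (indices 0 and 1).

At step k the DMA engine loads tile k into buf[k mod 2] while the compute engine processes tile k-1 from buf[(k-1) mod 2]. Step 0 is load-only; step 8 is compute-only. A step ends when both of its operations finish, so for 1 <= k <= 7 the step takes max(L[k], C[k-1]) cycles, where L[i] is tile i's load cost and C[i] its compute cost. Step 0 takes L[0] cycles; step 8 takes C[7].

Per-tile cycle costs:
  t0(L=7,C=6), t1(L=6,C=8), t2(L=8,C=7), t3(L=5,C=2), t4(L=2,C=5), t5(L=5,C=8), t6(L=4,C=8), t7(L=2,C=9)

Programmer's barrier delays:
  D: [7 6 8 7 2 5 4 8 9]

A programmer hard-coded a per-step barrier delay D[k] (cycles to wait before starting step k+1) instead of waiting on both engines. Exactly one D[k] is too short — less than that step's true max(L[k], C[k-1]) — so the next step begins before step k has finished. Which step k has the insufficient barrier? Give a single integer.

hazard at step 6

[0] required=L[0]=7=7 vs D=7 ok
[1] required=max(L[1]=6,C[0]=6)=6 vs D=6 ok
[2] required=max(L[2]=8,C[1]=8)=8 vs D=8 ok
[3] required=max(L[3]=5,C[2]=7)=7 vs D=7 ok
[4] required=max(L[4]=2,C[3]=2)=2 vs D=2 ok
[5] required=max(L[5]=5,C[4]=5)=5 vs D=5 ok
[6] required=max(L[6]=4,C[5]=8)=8 vs D=4 SHORT
[7] required=max(L[7]=2,C[6]=8)=8 vs D=8 ok
[8] required=C[7]=9=9 vs D=9 ok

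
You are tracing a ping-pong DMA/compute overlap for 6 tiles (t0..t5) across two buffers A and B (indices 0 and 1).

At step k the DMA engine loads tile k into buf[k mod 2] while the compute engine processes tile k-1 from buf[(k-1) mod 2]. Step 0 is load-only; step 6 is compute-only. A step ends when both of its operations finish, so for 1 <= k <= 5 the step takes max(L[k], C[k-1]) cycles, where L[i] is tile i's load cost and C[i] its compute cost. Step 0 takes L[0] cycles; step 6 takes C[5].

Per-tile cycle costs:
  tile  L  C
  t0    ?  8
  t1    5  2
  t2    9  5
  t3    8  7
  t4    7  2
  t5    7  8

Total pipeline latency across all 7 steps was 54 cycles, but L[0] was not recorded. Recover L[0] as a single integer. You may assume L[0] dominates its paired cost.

step 0 → dur = L[0]=? = L[0]  (unknown; binding)
step 1 → dur = max(L[1]=5, C[0]=8) = 8
step 2 → dur = max(L[2]=9, C[1]=2) = 9
step 3 → dur = max(L[3]=8, C[2]=5) = 8
step 4 → dur = max(L[4]=7, C[3]=7) = 7
step 5 → dur = max(L[5]=7, C[4]=2) = 7
step 6 → dur = C[5]=8 = 8
sum of known step durations = 47
dur[0] = total - known = 54 - 47 = 7
L[0] is the binding max in step 0, so L[0] = dur[0] = 7

L[0] = 7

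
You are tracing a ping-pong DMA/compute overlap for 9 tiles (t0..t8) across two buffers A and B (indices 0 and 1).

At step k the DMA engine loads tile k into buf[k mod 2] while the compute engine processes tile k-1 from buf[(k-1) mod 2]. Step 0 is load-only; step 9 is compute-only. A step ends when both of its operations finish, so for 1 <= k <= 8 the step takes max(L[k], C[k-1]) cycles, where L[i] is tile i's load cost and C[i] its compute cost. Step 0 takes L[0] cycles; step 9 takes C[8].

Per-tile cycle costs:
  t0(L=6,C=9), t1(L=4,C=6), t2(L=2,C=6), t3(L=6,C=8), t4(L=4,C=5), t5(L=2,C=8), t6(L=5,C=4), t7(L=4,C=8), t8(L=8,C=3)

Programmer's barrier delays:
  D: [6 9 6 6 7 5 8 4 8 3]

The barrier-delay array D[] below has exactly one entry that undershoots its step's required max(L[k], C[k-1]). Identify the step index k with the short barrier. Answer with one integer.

hazard at step 4

k=0 barrier L[0]=6→6c, D[0]=6 ok
k=1 barrier max(L[1]=4,C[0]=9)→9c, D[1]=9 ok
k=2 barrier max(L[2]=2,C[1]=6)→6c, D[2]=6 ok
k=3 barrier max(L[3]=6,C[2]=6)→6c, D[3]=6 ok
k=4 barrier max(L[4]=4,C[3]=8)→8c, D[4]=7 SHORT
k=5 barrier max(L[5]=2,C[4]=5)→5c, D[5]=5 ok
k=6 barrier max(L[6]=5,C[5]=8)→8c, D[6]=8 ok
k=7 barrier max(L[7]=4,C[6]=4)→4c, D[7]=4 ok
k=8 barrier max(L[8]=8,C[7]=8)→8c, D[8]=8 ok
k=9 barrier C[8]=3→3c, D[9]=3 ok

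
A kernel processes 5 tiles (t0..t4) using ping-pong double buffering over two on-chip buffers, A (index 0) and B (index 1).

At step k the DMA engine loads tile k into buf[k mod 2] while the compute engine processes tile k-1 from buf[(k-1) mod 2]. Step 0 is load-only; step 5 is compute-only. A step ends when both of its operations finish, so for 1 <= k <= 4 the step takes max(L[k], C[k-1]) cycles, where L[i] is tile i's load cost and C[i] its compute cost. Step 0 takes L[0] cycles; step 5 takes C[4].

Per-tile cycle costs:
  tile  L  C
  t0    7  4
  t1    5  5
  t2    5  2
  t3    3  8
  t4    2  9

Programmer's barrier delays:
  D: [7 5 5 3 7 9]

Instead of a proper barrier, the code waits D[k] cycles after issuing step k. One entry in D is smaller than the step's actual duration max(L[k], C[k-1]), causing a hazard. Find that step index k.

[0] required=L[0]=7=7 vs D=7 ok
[1] required=max(L[1]=5,C[0]=4)=5 vs D=5 ok
[2] required=max(L[2]=5,C[1]=5)=5 vs D=5 ok
[3] required=max(L[3]=3,C[2]=2)=3 vs D=3 ok
[4] required=max(L[4]=2,C[3]=8)=8 vs D=7 SHORT
[5] required=C[4]=9=9 vs D=9 ok

hazard at step 4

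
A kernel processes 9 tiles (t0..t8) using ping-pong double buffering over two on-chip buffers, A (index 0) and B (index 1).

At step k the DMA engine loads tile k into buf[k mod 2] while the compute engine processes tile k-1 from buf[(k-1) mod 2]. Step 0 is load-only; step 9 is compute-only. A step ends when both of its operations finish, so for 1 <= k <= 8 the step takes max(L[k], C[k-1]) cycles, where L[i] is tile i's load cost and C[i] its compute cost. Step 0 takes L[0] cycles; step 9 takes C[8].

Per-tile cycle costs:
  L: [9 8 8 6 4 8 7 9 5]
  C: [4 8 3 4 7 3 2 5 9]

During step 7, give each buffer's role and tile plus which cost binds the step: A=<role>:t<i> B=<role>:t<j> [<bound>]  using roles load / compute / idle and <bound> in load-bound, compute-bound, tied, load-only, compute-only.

step 7: A=compute:t6 B=load:t7 [load-bound]

k=0 load=t0/9c comp=- wait=9 total=9
k=1 load=t1/8c comp=t0/4c wait=8 total=17
k=2 load=t2/8c comp=t1/8c wait=8 total=25
k=3 load=t3/6c comp=t2/3c wait=6 total=31
k=4 load=t4/4c comp=t3/4c wait=4 total=35
k=5 load=t5/8c comp=t4/7c wait=8 total=43
k=6 load=t6/7c comp=t5/3c wait=7 total=50
k=7 load=t7/9c comp=t6/2c wait=9 total=59
k=8 load=t8/5c comp=t7/5c wait=5 total=64
k=9 load=- comp=t8/9c wait=9 total=73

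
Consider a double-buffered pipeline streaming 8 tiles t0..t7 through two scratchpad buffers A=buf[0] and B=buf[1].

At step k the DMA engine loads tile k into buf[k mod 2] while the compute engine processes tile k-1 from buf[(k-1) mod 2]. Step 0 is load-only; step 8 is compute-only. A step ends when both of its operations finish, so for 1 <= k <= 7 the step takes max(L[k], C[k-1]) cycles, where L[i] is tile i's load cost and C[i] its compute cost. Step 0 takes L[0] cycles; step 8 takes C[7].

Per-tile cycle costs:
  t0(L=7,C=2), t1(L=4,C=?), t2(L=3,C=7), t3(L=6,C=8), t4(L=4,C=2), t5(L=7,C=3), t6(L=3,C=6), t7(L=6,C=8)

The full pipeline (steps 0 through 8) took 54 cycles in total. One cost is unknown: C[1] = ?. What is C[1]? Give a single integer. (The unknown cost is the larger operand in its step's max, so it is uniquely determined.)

C[1] = 4

step 0 | dur = L[0]=7 = 7
step 1 | dur = max(L[1]=4, C[0]=2) = 4
step 2 | dur = max(L[2]=3, C[1]=?) = C[1]  (unknown; binding)
step 3 | dur = max(L[3]=6, C[2]=7) = 7
step 4 | dur = max(L[4]=4, C[3]=8) = 8
step 5 | dur = max(L[5]=7, C[4]=2) = 7
step 6 | dur = max(L[6]=3, C[5]=3) = 3
step 7 | dur = max(L[7]=6, C[6]=6) = 6
step 8 | dur = C[7]=8 = 8
sum of known step durations = 50
dur[2] = total - known = 54 - 50 = 4
C[1] is the binding max in step 2, so C[1] = dur[2] = 4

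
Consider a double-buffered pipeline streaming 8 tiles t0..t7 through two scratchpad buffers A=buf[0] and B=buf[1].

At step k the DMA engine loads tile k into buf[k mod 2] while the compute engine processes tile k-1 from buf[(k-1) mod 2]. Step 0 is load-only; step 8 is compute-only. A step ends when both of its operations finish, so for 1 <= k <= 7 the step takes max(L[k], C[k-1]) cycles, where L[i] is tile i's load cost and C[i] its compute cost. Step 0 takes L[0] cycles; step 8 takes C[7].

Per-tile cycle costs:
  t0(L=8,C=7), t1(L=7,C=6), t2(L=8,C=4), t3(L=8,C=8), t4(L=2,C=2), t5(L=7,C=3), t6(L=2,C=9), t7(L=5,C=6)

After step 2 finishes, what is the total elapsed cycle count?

k=0 load=t0/8c comp=- wait=8 total=8
k=1 load=t1/7c comp=t0/7c wait=7 total=15
k=2 load=t2/8c comp=t1/6c wait=8 total=23
k=3 load=t3/8c comp=t2/4c wait=8 total=31
k=4 load=t4/2c comp=t3/8c wait=8 total=39
k=5 load=t5/7c comp=t4/2c wait=7 total=46
k=6 load=t6/2c comp=t5/3c wait=3 total=49
k=7 load=t7/5c comp=t6/9c wait=9 total=58
k=8 load=- comp=t7/6c wait=6 total=64

end_cycle[2] = 23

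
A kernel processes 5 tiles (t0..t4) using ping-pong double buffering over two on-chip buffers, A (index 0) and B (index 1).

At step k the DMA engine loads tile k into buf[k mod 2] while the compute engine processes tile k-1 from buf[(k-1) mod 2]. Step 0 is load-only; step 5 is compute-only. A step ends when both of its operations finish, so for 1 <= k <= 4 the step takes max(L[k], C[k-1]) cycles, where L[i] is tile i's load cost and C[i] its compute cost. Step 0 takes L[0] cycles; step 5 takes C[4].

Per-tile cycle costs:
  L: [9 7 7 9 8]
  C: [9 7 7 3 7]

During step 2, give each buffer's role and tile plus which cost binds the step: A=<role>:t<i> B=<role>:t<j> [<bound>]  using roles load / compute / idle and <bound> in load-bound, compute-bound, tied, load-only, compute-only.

step 0: L[0]=9 → dur=9, Σ=9 | A=load:t0 B=idle [load-only]
step 1: L[1]=7 C[0]=9 → dur=9, Σ=18 | A=compute:t0 B=load:t1 [compute-bound]
step 2: L[2]=7 C[1]=7 → dur=7, Σ=25 | A=load:t2 B=compute:t1 [tied]
step 3: L[3]=9 C[2]=7 → dur=9, Σ=34 | A=compute:t2 B=load:t3 [load-bound]
step 4: L[4]=8 C[3]=3 → dur=8, Σ=42 | A=load:t4 B=compute:t3 [load-bound]
step 5: C[4]=7 → dur=7, Σ=49 | A=compute:t4 B=idle [compute-only]

step 2: A=load:t2 B=compute:t1 [tied]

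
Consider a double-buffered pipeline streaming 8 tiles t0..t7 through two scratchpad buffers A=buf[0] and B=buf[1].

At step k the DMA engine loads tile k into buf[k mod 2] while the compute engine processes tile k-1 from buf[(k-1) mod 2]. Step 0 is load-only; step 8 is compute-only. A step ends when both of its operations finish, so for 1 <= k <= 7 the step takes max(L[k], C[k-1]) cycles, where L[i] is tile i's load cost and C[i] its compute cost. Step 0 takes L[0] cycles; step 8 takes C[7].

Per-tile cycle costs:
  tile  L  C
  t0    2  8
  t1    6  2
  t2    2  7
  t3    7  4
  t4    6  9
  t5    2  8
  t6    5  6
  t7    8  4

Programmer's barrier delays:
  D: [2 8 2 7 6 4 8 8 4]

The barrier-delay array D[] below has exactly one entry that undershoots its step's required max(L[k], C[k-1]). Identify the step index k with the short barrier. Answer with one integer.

step 0: need L[0]=2 = 2; D[0]=2 ok
step 1: need max(L[1]=6,C[0]=8) = 8; D[1]=8 ok
step 2: need max(L[2]=2,C[1]=2) = 2; D[2]=2 ok
step 3: need max(L[3]=7,C[2]=7) = 7; D[3]=7 ok
step 4: need max(L[4]=6,C[3]=4) = 6; D[4]=6 ok
step 5: need max(L[5]=2,C[4]=9) = 9; D[5]=4 SHORT
step 6: need max(L[6]=5,C[5]=8) = 8; D[6]=8 ok
step 7: need max(L[7]=8,C[6]=6) = 8; D[7]=8 ok
step 8: need C[7]=4 = 4; D[8]=4 ok

hazard at step 5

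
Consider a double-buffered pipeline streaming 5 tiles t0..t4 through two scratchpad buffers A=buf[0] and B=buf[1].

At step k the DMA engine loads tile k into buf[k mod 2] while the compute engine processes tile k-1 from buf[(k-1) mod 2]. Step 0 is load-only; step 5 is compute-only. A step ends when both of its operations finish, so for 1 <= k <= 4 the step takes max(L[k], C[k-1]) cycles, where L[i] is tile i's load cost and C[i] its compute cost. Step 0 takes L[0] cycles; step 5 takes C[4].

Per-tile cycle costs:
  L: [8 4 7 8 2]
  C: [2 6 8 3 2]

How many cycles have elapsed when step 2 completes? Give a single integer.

end_cycle[2] = 19

  0. 8=8c; end=8; A:t0 B:-
  1. max(4,2)=4c; end=12; A:t0 B:t1
  2. max(7,6)=7c; end=19; A:t2 B:t1
  3. max(8,8)=8c; end=27; A:t2 B:t3
  4. max(2,3)=3c; end=30; A:t4 B:t3
  5. 2=2c; end=32; A:t4 B:t3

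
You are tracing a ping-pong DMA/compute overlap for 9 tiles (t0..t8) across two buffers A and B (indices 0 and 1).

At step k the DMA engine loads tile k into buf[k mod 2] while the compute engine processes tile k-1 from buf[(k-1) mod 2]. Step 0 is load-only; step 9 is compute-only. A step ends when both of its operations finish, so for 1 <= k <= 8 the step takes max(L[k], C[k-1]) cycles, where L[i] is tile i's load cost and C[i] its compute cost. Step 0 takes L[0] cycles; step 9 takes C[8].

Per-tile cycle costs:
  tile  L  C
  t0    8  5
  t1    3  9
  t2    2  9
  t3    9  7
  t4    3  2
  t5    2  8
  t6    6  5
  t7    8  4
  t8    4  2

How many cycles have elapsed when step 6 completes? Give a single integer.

step 0: L[0]=8 → dur=8, Σ=8 | A=load:t0 B=idle [load-only]
step 1: L[1]=3 C[0]=5 → dur=5, Σ=13 | A=compute:t0 B=load:t1 [compute-bound]
step 2: L[2]=2 C[1]=9 → dur=9, Σ=22 | A=load:t2 B=compute:t1 [compute-bound]
step 3: L[3]=9 C[2]=9 → dur=9, Σ=31 | A=compute:t2 B=load:t3 [tied]
step 4: L[4]=3 C[3]=7 → dur=7, Σ=38 | A=load:t4 B=compute:t3 [compute-bound]
step 5: L[5]=2 C[4]=2 → dur=2, Σ=40 | A=compute:t4 B=load:t5 [tied]
step 6: L[6]=6 C[5]=8 → dur=8, Σ=48 | A=load:t6 B=compute:t5 [compute-bound]
step 7: L[7]=8 C[6]=5 → dur=8, Σ=56 | A=compute:t6 B=load:t7 [load-bound]
step 8: L[8]=4 C[7]=4 → dur=4, Σ=60 | A=load:t8 B=compute:t7 [tied]
step 9: C[8]=2 → dur=2, Σ=62 | A=compute:t8 B=idle [compute-only]

end_cycle[6] = 48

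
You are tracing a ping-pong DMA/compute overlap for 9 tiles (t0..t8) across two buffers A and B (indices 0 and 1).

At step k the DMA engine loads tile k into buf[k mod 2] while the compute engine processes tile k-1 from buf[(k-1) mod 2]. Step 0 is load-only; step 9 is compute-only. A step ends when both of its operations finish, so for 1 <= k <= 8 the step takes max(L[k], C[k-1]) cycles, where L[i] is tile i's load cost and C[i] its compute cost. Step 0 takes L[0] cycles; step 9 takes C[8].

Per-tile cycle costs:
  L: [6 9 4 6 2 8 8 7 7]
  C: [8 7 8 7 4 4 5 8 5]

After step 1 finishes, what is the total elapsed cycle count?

end_cycle[1] = 15

step 0: L[0]=6 → dur=6, Σ=6 | A=load:t0 B=idle [load-only]
step 1: L[1]=9 C[0]=8 → dur=9, Σ=15 | A=compute:t0 B=load:t1 [load-bound]
step 2: L[2]=4 C[1]=7 → dur=7, Σ=22 | A=load:t2 B=compute:t1 [compute-bound]
step 3: L[3]=6 C[2]=8 → dur=8, Σ=30 | A=compute:t2 B=load:t3 [compute-bound]
step 4: L[4]=2 C[3]=7 → dur=7, Σ=37 | A=load:t4 B=compute:t3 [compute-bound]
step 5: L[5]=8 C[4]=4 → dur=8, Σ=45 | A=compute:t4 B=load:t5 [load-bound]
step 6: L[6]=8 C[5]=4 → dur=8, Σ=53 | A=load:t6 B=compute:t5 [load-bound]
step 7: L[7]=7 C[6]=5 → dur=7, Σ=60 | A=compute:t6 B=load:t7 [load-bound]
step 8: L[8]=7 C[7]=8 → dur=8, Σ=68 | A=load:t8 B=compute:t7 [compute-bound]
step 9: C[8]=5 → dur=5, Σ=73 | A=compute:t8 B=idle [compute-only]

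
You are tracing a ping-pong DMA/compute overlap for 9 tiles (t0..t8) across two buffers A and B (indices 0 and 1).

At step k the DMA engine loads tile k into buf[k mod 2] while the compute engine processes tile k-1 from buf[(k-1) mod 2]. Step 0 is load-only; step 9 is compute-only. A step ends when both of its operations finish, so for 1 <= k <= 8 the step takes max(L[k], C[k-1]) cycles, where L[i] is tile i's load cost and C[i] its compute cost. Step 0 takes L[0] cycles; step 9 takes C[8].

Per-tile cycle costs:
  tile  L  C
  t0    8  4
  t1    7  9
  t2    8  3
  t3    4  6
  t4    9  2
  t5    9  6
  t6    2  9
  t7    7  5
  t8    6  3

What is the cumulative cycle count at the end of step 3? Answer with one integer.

[0] DMA t0→A (8c) ∥ CU idle ⇒ 8c, clock 8
[1] DMA t1→B (7c) ∥ CU A:t0 (4c) ⇒ 7c, clock 15
[2] DMA t2→A (8c) ∥ CU B:t1 (9c) ⇒ 9c, clock 24
[3] DMA t3→B (4c) ∥ CU A:t2 (3c) ⇒ 4c, clock 28
[4] DMA t4→A (9c) ∥ CU B:t3 (6c) ⇒ 9c, clock 37
[5] DMA t5→B (9c) ∥ CU A:t4 (2c) ⇒ 9c, clock 46
[6] DMA t6→A (2c) ∥ CU B:t5 (6c) ⇒ 6c, clock 52
[7] DMA t7→B (7c) ∥ CU A:t6 (9c) ⇒ 9c, clock 61
[8] DMA t8→A (6c) ∥ CU B:t7 (5c) ⇒ 6c, clock 67
[9] DMA idle ∥ CU A:t8 (3c) ⇒ 3c, clock 70

end_cycle[3] = 28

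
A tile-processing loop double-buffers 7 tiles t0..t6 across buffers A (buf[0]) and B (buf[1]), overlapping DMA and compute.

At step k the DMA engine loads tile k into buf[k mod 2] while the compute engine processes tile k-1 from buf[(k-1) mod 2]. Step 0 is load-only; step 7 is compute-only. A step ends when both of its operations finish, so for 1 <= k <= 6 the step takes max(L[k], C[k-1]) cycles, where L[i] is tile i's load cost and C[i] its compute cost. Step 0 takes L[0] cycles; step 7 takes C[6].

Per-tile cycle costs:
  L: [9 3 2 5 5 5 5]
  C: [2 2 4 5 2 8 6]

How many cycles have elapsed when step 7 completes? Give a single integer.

end_cycle[7] = 43

k=0 load=t0/9c comp=- wait=9 total=9
k=1 load=t1/3c comp=t0/2c wait=3 total=12
k=2 load=t2/2c comp=t1/2c wait=2 total=14
k=3 load=t3/5c comp=t2/4c wait=5 total=19
k=4 load=t4/5c comp=t3/5c wait=5 total=24
k=5 load=t5/5c comp=t4/2c wait=5 total=29
k=6 load=t6/5c comp=t5/8c wait=8 total=37
k=7 load=- comp=t6/6c wait=6 total=43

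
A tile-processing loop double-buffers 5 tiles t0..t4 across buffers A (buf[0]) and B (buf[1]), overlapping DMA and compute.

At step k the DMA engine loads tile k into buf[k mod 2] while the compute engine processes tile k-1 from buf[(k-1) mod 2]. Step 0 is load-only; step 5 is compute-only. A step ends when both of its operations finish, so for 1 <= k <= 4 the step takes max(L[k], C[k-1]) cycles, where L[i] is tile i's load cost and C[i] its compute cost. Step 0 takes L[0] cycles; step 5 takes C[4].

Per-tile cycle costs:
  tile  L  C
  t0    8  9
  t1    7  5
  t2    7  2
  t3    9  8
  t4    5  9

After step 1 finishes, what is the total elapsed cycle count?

end_cycle[1] = 17

step 0: L[0]=8 → dur=8, Σ=8 | A=load:t0 B=idle [load-only]
step 1: L[1]=7 C[0]=9 → dur=9, Σ=17 | A=compute:t0 B=load:t1 [compute-bound]
step 2: L[2]=7 C[1]=5 → dur=7, Σ=24 | A=load:t2 B=compute:t1 [load-bound]
step 3: L[3]=9 C[2]=2 → dur=9, Σ=33 | A=compute:t2 B=load:t3 [load-bound]
step 4: L[4]=5 C[3]=8 → dur=8, Σ=41 | A=load:t4 B=compute:t3 [compute-bound]
step 5: C[4]=9 → dur=9, Σ=50 | A=compute:t4 B=idle [compute-only]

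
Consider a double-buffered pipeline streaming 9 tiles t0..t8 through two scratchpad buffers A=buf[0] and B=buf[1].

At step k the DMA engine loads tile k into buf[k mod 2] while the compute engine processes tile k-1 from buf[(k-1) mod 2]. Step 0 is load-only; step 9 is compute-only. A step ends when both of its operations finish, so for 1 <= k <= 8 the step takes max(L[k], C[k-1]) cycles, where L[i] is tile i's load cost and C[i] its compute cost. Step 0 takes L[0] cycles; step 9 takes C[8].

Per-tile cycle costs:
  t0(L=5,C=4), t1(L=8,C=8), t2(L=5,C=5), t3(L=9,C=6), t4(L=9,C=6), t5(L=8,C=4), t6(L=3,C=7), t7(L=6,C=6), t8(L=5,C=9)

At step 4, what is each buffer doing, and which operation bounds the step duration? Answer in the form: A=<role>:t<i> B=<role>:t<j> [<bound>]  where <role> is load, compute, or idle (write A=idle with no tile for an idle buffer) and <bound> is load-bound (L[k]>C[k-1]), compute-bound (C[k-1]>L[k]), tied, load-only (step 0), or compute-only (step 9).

  0. 5=5c; end=5; A:t0 B:-
  1. max(8,4)=8c; end=13; A:t0 B:t1
  2. max(5,8)=8c; end=21; A:t2 B:t1
  3. max(9,5)=9c; end=30; A:t2 B:t3
  4. max(9,6)=9c; end=39; A:t4 B:t3
  5. max(8,6)=8c; end=47; A:t4 B:t5
  6. max(3,4)=4c; end=51; A:t6 B:t5
  7. max(6,7)=7c; end=58; A:t6 B:t7
  8. max(5,6)=6c; end=64; A:t8 B:t7
  9. 9=9c; end=73; A:t8 B:t7

step 4: A=load:t4 B=compute:t3 [load-bound]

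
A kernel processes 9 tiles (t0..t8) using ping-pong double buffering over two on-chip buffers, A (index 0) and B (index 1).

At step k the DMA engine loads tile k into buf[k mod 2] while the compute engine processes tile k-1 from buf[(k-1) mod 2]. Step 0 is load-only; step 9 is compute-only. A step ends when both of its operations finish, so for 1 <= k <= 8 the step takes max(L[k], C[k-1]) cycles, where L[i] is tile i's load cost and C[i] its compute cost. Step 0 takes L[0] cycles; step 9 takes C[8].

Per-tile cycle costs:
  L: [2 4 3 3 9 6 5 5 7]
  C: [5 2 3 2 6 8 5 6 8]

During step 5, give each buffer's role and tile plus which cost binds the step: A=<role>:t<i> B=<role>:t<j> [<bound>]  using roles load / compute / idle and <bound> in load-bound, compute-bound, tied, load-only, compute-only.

step 5: A=compute:t4 B=load:t5 [tied]

[0] DMA t0→A (2c) ∥ CU idle ⇒ 2c, clock 2
[1] DMA t1→B (4c) ∥ CU A:t0 (5c) ⇒ 5c, clock 7
[2] DMA t2→A (3c) ∥ CU B:t1 (2c) ⇒ 3c, clock 10
[3] DMA t3→B (3c) ∥ CU A:t2 (3c) ⇒ 3c, clock 13
[4] DMA t4→A (9c) ∥ CU B:t3 (2c) ⇒ 9c, clock 22
[5] DMA t5→B (6c) ∥ CU A:t4 (6c) ⇒ 6c, clock 28
[6] DMA t6→A (5c) ∥ CU B:t5 (8c) ⇒ 8c, clock 36
[7] DMA t7→B (5c) ∥ CU A:t6 (5c) ⇒ 5c, clock 41
[8] DMA t8→A (7c) ∥ CU B:t7 (6c) ⇒ 7c, clock 48
[9] DMA idle ∥ CU A:t8 (8c) ⇒ 8c, clock 56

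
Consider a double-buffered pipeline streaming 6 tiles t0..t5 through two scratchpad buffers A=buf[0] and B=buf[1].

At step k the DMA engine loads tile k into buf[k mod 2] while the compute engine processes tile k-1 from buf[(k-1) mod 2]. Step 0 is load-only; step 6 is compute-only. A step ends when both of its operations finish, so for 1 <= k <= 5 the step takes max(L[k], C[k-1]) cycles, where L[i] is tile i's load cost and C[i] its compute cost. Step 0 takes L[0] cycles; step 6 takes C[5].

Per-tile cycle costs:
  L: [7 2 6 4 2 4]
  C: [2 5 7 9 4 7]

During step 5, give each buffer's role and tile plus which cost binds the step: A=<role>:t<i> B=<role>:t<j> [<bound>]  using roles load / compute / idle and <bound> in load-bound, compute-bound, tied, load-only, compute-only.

step 5: A=compute:t4 B=load:t5 [tied]

step 0: L[0]=7 → dur=7, Σ=7 | A=load:t0 B=idle [load-only]
step 1: L[1]=2 C[0]=2 → dur=2, Σ=9 | A=compute:t0 B=load:t1 [tied]
step 2: L[2]=6 C[1]=5 → dur=6, Σ=15 | A=load:t2 B=compute:t1 [load-bound]
step 3: L[3]=4 C[2]=7 → dur=7, Σ=22 | A=compute:t2 B=load:t3 [compute-bound]
step 4: L[4]=2 C[3]=9 → dur=9, Σ=31 | A=load:t4 B=compute:t3 [compute-bound]
step 5: L[5]=4 C[4]=4 → dur=4, Σ=35 | A=compute:t4 B=load:t5 [tied]
step 6: C[5]=7 → dur=7, Σ=42 | A=idle B=compute:t5 [compute-only]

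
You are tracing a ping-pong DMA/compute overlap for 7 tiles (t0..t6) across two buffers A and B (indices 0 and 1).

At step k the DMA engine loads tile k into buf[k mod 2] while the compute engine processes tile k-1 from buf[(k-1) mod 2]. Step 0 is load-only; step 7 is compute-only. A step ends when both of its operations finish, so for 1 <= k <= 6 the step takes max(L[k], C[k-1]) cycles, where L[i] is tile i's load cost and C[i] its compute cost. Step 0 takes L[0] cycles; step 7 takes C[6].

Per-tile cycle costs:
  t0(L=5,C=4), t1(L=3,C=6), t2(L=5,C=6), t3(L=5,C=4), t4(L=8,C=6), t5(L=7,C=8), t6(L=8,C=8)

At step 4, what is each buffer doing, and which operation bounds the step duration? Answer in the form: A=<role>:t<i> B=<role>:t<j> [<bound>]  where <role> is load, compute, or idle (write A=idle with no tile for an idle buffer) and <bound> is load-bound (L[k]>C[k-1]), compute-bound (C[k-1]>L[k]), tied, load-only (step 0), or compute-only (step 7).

  0. 5=5c; end=5; A:t0 B:-
  1. max(3,4)=4c; end=9; A:t0 B:t1
  2. max(5,6)=6c; end=15; A:t2 B:t1
  3. max(5,6)=6c; end=21; A:t2 B:t3
  4. max(8,4)=8c; end=29; A:t4 B:t3
  5. max(7,6)=7c; end=36; A:t4 B:t5
  6. max(8,8)=8c; end=44; A:t6 B:t5
  7. 8=8c; end=52; A:t6 B:t5

step 4: A=load:t4 B=compute:t3 [load-bound]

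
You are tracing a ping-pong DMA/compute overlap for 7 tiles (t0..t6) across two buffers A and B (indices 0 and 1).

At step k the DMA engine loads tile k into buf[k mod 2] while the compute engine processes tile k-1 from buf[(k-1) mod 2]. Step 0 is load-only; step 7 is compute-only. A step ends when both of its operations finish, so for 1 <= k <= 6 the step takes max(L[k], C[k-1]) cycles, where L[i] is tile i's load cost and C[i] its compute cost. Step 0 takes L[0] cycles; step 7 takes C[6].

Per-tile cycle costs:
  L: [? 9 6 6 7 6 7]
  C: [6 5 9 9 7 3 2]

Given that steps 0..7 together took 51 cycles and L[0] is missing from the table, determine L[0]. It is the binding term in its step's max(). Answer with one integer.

step 0 → dur = L[0]=? = L[0]  (unknown; binding)
step 1 → dur = max(L[1]=9, C[0]=6) = 9
step 2 → dur = max(L[2]=6, C[1]=5) = 6
step 3 → dur = max(L[3]=6, C[2]=9) = 9
step 4 → dur = max(L[4]=7, C[3]=9) = 9
step 5 → dur = max(L[5]=6, C[4]=7) = 7
step 6 → dur = max(L[6]=7, C[5]=3) = 7
step 7 → dur = C[6]=2 = 2
sum of known step durations = 49
dur[0] = total - known = 51 - 49 = 2
L[0] is the binding max in step 0, so L[0] = dur[0] = 2

L[0] = 2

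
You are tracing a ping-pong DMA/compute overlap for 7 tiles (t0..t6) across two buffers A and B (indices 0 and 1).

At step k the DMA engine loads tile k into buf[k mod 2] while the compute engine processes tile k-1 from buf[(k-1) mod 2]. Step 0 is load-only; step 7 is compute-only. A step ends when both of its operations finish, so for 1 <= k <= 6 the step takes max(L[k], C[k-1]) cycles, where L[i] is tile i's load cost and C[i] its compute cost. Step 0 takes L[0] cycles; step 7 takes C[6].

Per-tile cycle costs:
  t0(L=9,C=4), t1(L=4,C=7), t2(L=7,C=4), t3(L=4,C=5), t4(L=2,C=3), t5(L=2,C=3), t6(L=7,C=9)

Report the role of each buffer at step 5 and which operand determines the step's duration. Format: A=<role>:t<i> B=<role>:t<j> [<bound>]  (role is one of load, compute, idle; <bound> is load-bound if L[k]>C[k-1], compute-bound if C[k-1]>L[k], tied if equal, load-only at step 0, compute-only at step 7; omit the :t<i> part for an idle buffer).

step 5: A=compute:t4 B=load:t5 [compute-bound]

step 0: L[0]=9 → dur=9, Σ=9 | A=load:t0 B=idle [load-only]
step 1: L[1]=4 C[0]=4 → dur=4, Σ=13 | A=compute:t0 B=load:t1 [tied]
step 2: L[2]=7 C[1]=7 → dur=7, Σ=20 | A=load:t2 B=compute:t1 [tied]
step 3: L[3]=4 C[2]=4 → dur=4, Σ=24 | A=compute:t2 B=load:t3 [tied]
step 4: L[4]=2 C[3]=5 → dur=5, Σ=29 | A=load:t4 B=compute:t3 [compute-bound]
step 5: L[5]=2 C[4]=3 → dur=3, Σ=32 | A=compute:t4 B=load:t5 [compute-bound]
step 6: L[6]=7 C[5]=3 → dur=7, Σ=39 | A=load:t6 B=compute:t5 [load-bound]
step 7: C[6]=9 → dur=9, Σ=48 | A=compute:t6 B=idle [compute-only]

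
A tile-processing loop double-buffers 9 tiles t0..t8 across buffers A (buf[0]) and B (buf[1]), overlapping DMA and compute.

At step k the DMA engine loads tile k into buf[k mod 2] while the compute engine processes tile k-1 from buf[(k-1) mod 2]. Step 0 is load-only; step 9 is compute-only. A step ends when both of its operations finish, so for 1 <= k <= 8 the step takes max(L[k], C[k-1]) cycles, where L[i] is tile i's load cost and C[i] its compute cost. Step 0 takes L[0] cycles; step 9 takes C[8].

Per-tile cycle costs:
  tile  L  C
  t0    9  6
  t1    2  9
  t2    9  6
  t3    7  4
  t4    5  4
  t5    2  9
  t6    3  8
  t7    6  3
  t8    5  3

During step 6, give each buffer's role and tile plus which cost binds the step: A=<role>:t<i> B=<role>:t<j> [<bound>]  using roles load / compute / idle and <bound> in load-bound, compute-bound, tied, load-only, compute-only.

step 6: A=load:t6 B=compute:t5 [compute-bound]

  0. 9=9c; end=9; A:t0 B:-
  1. max(2,6)=6c; end=15; A:t0 B:t1
  2. max(9,9)=9c; end=24; A:t2 B:t1
  3. max(7,6)=7c; end=31; A:t2 B:t3
  4. max(5,4)=5c; end=36; A:t4 B:t3
  5. max(2,4)=4c; end=40; A:t4 B:t5
  6. max(3,9)=9c; end=49; A:t6 B:t5
  7. max(6,8)=8c; end=57; A:t6 B:t7
  8. max(5,3)=5c; end=62; A:t8 B:t7
  9. 3=3c; end=65; A:t8 B:t7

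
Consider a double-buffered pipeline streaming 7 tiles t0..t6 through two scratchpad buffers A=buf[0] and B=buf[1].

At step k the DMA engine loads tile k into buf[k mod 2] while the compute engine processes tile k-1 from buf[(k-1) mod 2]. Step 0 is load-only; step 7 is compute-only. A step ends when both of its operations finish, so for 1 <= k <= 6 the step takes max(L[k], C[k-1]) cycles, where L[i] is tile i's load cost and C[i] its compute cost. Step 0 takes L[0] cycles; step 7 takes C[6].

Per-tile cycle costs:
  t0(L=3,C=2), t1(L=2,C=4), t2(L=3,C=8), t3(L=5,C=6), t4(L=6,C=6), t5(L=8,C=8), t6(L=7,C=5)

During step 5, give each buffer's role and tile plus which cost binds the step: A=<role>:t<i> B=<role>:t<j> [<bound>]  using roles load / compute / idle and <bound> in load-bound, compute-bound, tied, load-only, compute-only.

step 5: A=compute:t4 B=load:t5 [load-bound]

  0. 3=3c; end=3; A:t0 B:-
  1. max(2,2)=2c; end=5; A:t0 B:t1
  2. max(3,4)=4c; end=9; A:t2 B:t1
  3. max(5,8)=8c; end=17; A:t2 B:t3
  4. max(6,6)=6c; end=23; A:t4 B:t3
  5. max(8,6)=8c; end=31; A:t4 B:t5
  6. max(7,8)=8c; end=39; A:t6 B:t5
  7. 5=5c; end=44; A:t6 B:t5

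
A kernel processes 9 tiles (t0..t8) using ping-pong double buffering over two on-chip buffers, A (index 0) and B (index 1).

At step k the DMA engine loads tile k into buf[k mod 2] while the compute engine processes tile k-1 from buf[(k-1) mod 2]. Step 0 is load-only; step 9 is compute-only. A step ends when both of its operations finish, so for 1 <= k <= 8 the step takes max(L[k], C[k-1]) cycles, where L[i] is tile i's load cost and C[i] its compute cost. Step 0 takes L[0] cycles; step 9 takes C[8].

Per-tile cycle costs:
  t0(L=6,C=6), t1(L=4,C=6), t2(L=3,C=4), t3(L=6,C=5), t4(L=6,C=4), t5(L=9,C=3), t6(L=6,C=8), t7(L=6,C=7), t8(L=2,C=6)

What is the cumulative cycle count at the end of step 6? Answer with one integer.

step 0: L[0]=6 → dur=6, Σ=6 | A=load:t0 B=idle [load-only]
step 1: L[1]=4 C[0]=6 → dur=6, Σ=12 | A=compute:t0 B=load:t1 [compute-bound]
step 2: L[2]=3 C[1]=6 → dur=6, Σ=18 | A=load:t2 B=compute:t1 [compute-bound]
step 3: L[3]=6 C[2]=4 → dur=6, Σ=24 | A=compute:t2 B=load:t3 [load-bound]
step 4: L[4]=6 C[3]=5 → dur=6, Σ=30 | A=load:t4 B=compute:t3 [load-bound]
step 5: L[5]=9 C[4]=4 → dur=9, Σ=39 | A=compute:t4 B=load:t5 [load-bound]
step 6: L[6]=6 C[5]=3 → dur=6, Σ=45 | A=load:t6 B=compute:t5 [load-bound]
step 7: L[7]=6 C[6]=8 → dur=8, Σ=53 | A=compute:t6 B=load:t7 [compute-bound]
step 8: L[8]=2 C[7]=7 → dur=7, Σ=60 | A=load:t8 B=compute:t7 [compute-bound]
step 9: C[8]=6 → dur=6, Σ=66 | A=compute:t8 B=idle [compute-only]

end_cycle[6] = 45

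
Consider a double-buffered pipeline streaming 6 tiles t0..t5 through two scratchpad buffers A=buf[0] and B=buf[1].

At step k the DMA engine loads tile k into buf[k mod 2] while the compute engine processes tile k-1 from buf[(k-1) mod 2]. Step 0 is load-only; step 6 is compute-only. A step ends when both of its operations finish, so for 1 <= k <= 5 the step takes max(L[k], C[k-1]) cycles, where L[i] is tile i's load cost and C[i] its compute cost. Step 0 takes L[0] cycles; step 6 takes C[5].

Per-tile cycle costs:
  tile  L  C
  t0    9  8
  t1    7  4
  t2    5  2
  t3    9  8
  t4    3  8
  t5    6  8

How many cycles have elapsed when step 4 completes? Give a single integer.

[0] DMA t0→A (9c) ∥ CU idle ⇒ 9c, clock 9
[1] DMA t1→B (7c) ∥ CU A:t0 (8c) ⇒ 8c, clock 17
[2] DMA t2→A (5c) ∥ CU B:t1 (4c) ⇒ 5c, clock 22
[3] DMA t3→B (9c) ∥ CU A:t2 (2c) ⇒ 9c, clock 31
[4] DMA t4→A (3c) ∥ CU B:t3 (8c) ⇒ 8c, clock 39
[5] DMA t5→B (6c) ∥ CU A:t4 (8c) ⇒ 8c, clock 47
[6] DMA idle ∥ CU B:t5 (8c) ⇒ 8c, clock 55

end_cycle[4] = 39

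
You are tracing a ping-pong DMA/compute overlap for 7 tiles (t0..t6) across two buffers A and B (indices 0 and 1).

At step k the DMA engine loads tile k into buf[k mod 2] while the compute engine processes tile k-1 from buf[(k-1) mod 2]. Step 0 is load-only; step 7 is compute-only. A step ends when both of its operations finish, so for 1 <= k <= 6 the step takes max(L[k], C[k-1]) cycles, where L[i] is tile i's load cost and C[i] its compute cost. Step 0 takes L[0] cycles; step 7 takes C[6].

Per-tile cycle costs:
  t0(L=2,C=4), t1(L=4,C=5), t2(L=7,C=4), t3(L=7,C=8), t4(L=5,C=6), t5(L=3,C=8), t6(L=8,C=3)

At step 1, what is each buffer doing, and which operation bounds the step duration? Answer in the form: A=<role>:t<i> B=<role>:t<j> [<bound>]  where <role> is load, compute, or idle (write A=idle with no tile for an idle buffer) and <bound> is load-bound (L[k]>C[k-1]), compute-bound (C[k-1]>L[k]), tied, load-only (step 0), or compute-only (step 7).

  0. 2=2c; end=2; A:t0 B:-
  1. max(4,4)=4c; end=6; A:t0 B:t1
  2. max(7,5)=7c; end=13; A:t2 B:t1
  3. max(7,4)=7c; end=20; A:t2 B:t3
  4. max(5,8)=8c; end=28; A:t4 B:t3
  5. max(3,6)=6c; end=34; A:t4 B:t5
  6. max(8,8)=8c; end=42; A:t6 B:t5
  7. 3=3c; end=45; A:t6 B:t5

step 1: A=compute:t0 B=load:t1 [tied]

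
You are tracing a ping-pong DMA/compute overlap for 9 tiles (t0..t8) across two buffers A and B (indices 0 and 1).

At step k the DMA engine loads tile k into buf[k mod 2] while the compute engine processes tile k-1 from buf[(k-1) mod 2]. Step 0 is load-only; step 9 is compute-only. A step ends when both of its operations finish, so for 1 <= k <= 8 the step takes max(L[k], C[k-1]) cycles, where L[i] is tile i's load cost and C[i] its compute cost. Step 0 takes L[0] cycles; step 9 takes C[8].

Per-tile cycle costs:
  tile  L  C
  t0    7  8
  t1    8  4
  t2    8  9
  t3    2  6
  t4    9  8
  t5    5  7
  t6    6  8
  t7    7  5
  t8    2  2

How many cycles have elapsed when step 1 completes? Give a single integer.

end_cycle[1] = 15

step 0: L[0]=7 → dur=7, Σ=7 | A=load:t0 B=idle [load-only]
step 1: L[1]=8 C[0]=8 → dur=8, Σ=15 | A=compute:t0 B=load:t1 [tied]
step 2: L[2]=8 C[1]=4 → dur=8, Σ=23 | A=load:t2 B=compute:t1 [load-bound]
step 3: L[3]=2 C[2]=9 → dur=9, Σ=32 | A=compute:t2 B=load:t3 [compute-bound]
step 4: L[4]=9 C[3]=6 → dur=9, Σ=41 | A=load:t4 B=compute:t3 [load-bound]
step 5: L[5]=5 C[4]=8 → dur=8, Σ=49 | A=compute:t4 B=load:t5 [compute-bound]
step 6: L[6]=6 C[5]=7 → dur=7, Σ=56 | A=load:t6 B=compute:t5 [compute-bound]
step 7: L[7]=7 C[6]=8 → dur=8, Σ=64 | A=compute:t6 B=load:t7 [compute-bound]
step 8: L[8]=2 C[7]=5 → dur=5, Σ=69 | A=load:t8 B=compute:t7 [compute-bound]
step 9: C[8]=2 → dur=2, Σ=71 | A=compute:t8 B=idle [compute-only]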